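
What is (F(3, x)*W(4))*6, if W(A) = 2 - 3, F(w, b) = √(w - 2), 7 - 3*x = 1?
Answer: -6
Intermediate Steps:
x = 2 (x = 7/3 - ⅓*1 = 7/3 - ⅓ = 2)
F(w, b) = √(-2 + w)
W(A) = -1
(F(3, x)*W(4))*6 = (√(-2 + 3)*(-1))*6 = (√1*(-1))*6 = (1*(-1))*6 = -1*6 = -6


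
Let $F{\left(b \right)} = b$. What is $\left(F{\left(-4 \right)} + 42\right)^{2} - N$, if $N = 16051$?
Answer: $-14607$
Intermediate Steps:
$\left(F{\left(-4 \right)} + 42\right)^{2} - N = \left(-4 + 42\right)^{2} - 16051 = 38^{2} - 16051 = 1444 - 16051 = -14607$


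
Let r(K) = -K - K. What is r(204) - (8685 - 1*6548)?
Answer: -2545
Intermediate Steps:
r(K) = -2*K
r(204) - (8685 - 1*6548) = -2*204 - (8685 - 1*6548) = -408 - (8685 - 6548) = -408 - 1*2137 = -408 - 2137 = -2545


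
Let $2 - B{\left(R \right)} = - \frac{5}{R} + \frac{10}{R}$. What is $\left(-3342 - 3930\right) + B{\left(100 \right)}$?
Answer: $- \frac{145401}{20} \approx -7270.0$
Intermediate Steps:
$B{\left(R \right)} = 2 - \frac{5}{R}$ ($B{\left(R \right)} = 2 - \left(- \frac{5}{R} + \frac{10}{R}\right) = 2 - \frac{5}{R}$)
$\left(-3342 - 3930\right) + B{\left(100 \right)} = \left(-3342 - 3930\right) + \left(2 - \frac{5}{100}\right) = \left(-3342 - 3930\right) + \left(2 - \frac{1}{20}\right) = -7272 + \left(2 - \frac{1}{20}\right) = -7272 + \frac{39}{20} = - \frac{145401}{20}$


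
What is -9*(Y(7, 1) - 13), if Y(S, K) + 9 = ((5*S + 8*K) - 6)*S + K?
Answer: -2142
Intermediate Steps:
Y(S, K) = -9 + K + S*(-6 + 5*S + 8*K) (Y(S, K) = -9 + (((5*S + 8*K) - 6)*S + K) = -9 + ((-6 + 5*S + 8*K)*S + K) = -9 + (S*(-6 + 5*S + 8*K) + K) = -9 + (K + S*(-6 + 5*S + 8*K)) = -9 + K + S*(-6 + 5*S + 8*K))
-9*(Y(7, 1) - 13) = -9*((-9 + 1 - 6*7 + 5*7² + 8*1*7) - 13) = -9*((-9 + 1 - 42 + 5*49 + 56) - 13) = -9*((-9 + 1 - 42 + 245 + 56) - 13) = -9*(251 - 13) = -9*238 = -2142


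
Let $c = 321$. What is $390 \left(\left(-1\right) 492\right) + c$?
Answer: $-191559$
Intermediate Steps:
$390 \left(\left(-1\right) 492\right) + c = 390 \left(\left(-1\right) 492\right) + 321 = 390 \left(-492\right) + 321 = -191880 + 321 = -191559$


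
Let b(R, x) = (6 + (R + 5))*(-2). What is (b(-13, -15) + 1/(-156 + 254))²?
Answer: 154449/9604 ≈ 16.082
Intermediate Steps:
b(R, x) = -22 - 2*R (b(R, x) = (6 + (5 + R))*(-2) = (11 + R)*(-2) = -22 - 2*R)
(b(-13, -15) + 1/(-156 + 254))² = ((-22 - 2*(-13)) + 1/(-156 + 254))² = ((-22 + 26) + 1/98)² = (4 + 1/98)² = (393/98)² = 154449/9604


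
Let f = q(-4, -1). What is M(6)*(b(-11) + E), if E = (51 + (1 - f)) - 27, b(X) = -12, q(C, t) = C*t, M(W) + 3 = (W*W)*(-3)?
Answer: -999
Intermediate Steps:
M(W) = -3 - 3*W² (M(W) = -3 + (W*W)*(-3) = -3 + W²*(-3) = -3 - 3*W²)
f = 4 (f = -4*(-1) = 4)
E = 21 (E = (51 + (1 - 1*4)) - 27 = (51 + (1 - 4)) - 27 = (51 - 3) - 27 = 48 - 27 = 21)
M(6)*(b(-11) + E) = (-3 - 3*6²)*(-12 + 21) = (-3 - 3*36)*9 = (-3 - 108)*9 = -111*9 = -999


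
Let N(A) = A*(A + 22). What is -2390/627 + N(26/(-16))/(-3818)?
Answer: -582672667/153208704 ≈ -3.8031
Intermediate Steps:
N(A) = A*(22 + A)
-2390/627 + N(26/(-16))/(-3818) = -2390/627 + ((26/(-16))*(22 + 26/(-16)))/(-3818) = -2390*1/627 + ((26*(-1/16))*(22 + 26*(-1/16)))*(-1/3818) = -2390/627 - 13*(22 - 13/8)/8*(-1/3818) = -2390/627 - 13/8*163/8*(-1/3818) = -2390/627 - 2119/64*(-1/3818) = -2390/627 + 2119/244352 = -582672667/153208704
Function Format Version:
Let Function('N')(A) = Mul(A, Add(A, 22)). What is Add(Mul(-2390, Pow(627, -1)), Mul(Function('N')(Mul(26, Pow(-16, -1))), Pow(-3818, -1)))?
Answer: Rational(-582672667, 153208704) ≈ -3.8031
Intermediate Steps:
Function('N')(A) = Mul(A, Add(22, A))
Add(Mul(-2390, Pow(627, -1)), Mul(Function('N')(Mul(26, Pow(-16, -1))), Pow(-3818, -1))) = Add(Mul(-2390, Pow(627, -1)), Mul(Mul(Mul(26, Pow(-16, -1)), Add(22, Mul(26, Pow(-16, -1)))), Pow(-3818, -1))) = Add(Mul(-2390, Rational(1, 627)), Mul(Mul(Mul(26, Rational(-1, 16)), Add(22, Mul(26, Rational(-1, 16)))), Rational(-1, 3818))) = Add(Rational(-2390, 627), Mul(Mul(Rational(-13, 8), Add(22, Rational(-13, 8))), Rational(-1, 3818))) = Add(Rational(-2390, 627), Mul(Mul(Rational(-13, 8), Rational(163, 8)), Rational(-1, 3818))) = Add(Rational(-2390, 627), Mul(Rational(-2119, 64), Rational(-1, 3818))) = Add(Rational(-2390, 627), Rational(2119, 244352)) = Rational(-582672667, 153208704)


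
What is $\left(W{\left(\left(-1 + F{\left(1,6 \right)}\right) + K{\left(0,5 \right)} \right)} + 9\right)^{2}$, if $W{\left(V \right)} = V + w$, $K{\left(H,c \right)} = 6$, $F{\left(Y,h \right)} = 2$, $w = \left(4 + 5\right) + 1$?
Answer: $676$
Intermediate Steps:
$w = 10$ ($w = 9 + 1 = 10$)
$W{\left(V \right)} = 10 + V$ ($W{\left(V \right)} = V + 10 = 10 + V$)
$\left(W{\left(\left(-1 + F{\left(1,6 \right)}\right) + K{\left(0,5 \right)} \right)} + 9\right)^{2} = \left(\left(10 + \left(\left(-1 + 2\right) + 6\right)\right) + 9\right)^{2} = \left(\left(10 + \left(1 + 6\right)\right) + 9\right)^{2} = \left(\left(10 + 7\right) + 9\right)^{2} = \left(17 + 9\right)^{2} = 26^{2} = 676$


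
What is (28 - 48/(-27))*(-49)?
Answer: -13132/9 ≈ -1459.1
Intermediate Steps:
(28 - 48/(-27))*(-49) = (28 - 48*(-1/27))*(-49) = (28 + 16/9)*(-49) = (268/9)*(-49) = -13132/9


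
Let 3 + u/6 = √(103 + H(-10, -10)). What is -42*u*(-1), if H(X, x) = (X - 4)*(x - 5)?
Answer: -756 + 252*√313 ≈ 3702.3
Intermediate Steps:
H(X, x) = (-5 + x)*(-4 + X) (H(X, x) = (-4 + X)*(-5 + x) = (-5 + x)*(-4 + X))
u = -18 + 6*√313 (u = -18 + 6*√(103 + (20 - 5*(-10) - 4*(-10) - 10*(-10))) = -18 + 6*√(103 + (20 + 50 + 40 + 100)) = -18 + 6*√(103 + 210) = -18 + 6*√313 ≈ 88.151)
-42*u*(-1) = -42*(-18 + 6*√313)*(-1) = (756 - 252*√313)*(-1) = -756 + 252*√313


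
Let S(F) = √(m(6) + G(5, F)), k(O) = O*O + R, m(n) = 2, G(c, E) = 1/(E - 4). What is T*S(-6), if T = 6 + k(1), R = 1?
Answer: 4*√190/5 ≈ 11.027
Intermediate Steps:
G(c, E) = 1/(-4 + E)
k(O) = 1 + O² (k(O) = O*O + 1 = O² + 1 = 1 + O²)
S(F) = √(2 + 1/(-4 + F))
T = 8 (T = 6 + (1 + 1²) = 6 + (1 + 1) = 6 + 2 = 8)
T*S(-6) = 8*√((-7 + 2*(-6))/(-4 - 6)) = 8*√((-7 - 12)/(-10)) = 8*√(-⅒*(-19)) = 8*√(19/10) = 8*(√190/10) = 4*√190/5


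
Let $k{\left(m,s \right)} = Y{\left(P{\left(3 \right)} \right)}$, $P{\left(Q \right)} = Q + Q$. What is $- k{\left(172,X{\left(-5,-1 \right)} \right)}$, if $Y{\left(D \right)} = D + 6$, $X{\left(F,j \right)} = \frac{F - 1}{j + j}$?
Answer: $-12$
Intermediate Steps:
$P{\left(Q \right)} = 2 Q$
$X{\left(F,j \right)} = \frac{-1 + F}{2 j}$
$Y{\left(D \right)} = 6 + D$
$k{\left(m,s \right)} = 12$ ($k{\left(m,s \right)} = 6 + 2 \cdot 3 = 6 + 6 = 12$)
$- k{\left(172,X{\left(-5,-1 \right)} \right)} = \left(-1\right) 12 = -12$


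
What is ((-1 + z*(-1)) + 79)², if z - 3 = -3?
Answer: 6084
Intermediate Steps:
z = 0 (z = 3 - 3 = 0)
((-1 + z*(-1)) + 79)² = ((-1 + 0*(-1)) + 79)² = ((-1 + 0) + 79)² = (-1 + 79)² = 78² = 6084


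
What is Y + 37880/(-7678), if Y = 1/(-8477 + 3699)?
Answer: -90499159/18342742 ≈ -4.9338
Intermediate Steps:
Y = -1/4778 (Y = 1/(-4778) = -1/4778 ≈ -0.00020929)
Y + 37880/(-7678) = -1/4778 + 37880/(-7678) = -1/4778 + 37880*(-1/7678) = -1/4778 - 18940/3839 = -90499159/18342742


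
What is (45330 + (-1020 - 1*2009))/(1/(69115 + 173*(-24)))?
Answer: 2747999863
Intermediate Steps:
(45330 + (-1020 - 1*2009))/(1/(69115 + 173*(-24))) = (45330 + (-1020 - 2009))/(1/(69115 - 4152)) = (45330 - 3029)/(1/64963) = 42301/(1/64963) = 42301*64963 = 2747999863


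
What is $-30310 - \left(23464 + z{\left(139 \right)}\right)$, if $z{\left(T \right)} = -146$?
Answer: $-53628$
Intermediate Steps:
$-30310 - \left(23464 + z{\left(139 \right)}\right) = -30310 - \left(23464 - 146\right) = -30310 - 23318 = -53628$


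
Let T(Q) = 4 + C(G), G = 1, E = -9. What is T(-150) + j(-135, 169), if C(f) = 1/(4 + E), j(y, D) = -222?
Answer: -1091/5 ≈ -218.20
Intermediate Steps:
C(f) = -⅕ (C(f) = 1/(4 - 9) = 1/(-5) = -⅕)
T(Q) = 19/5 (T(Q) = 4 - ⅕ = 19/5)
T(-150) + j(-135, 169) = 19/5 - 222 = -1091/5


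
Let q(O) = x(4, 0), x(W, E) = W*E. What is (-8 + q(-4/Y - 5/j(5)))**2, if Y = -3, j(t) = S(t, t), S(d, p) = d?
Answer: 64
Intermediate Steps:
x(W, E) = E*W
j(t) = t
q(O) = 0 (q(O) = 0*4 = 0)
(-8 + q(-4/Y - 5/j(5)))**2 = (-8 + 0)**2 = (-8)**2 = 64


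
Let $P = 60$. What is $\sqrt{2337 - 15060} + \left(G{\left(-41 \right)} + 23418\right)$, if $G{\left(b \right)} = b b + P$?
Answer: $25159 + i \sqrt{12723} \approx 25159.0 + 112.8 i$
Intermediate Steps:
$G{\left(b \right)} = 60 + b^{2}$ ($G{\left(b \right)} = b b + 60 = b^{2} + 60 = 60 + b^{2}$)
$\sqrt{2337 - 15060} + \left(G{\left(-41 \right)} + 23418\right) = \sqrt{2337 - 15060} + \left(\left(60 + \left(-41\right)^{2}\right) + 23418\right) = \sqrt{-12723} + \left(\left(60 + 1681\right) + 23418\right) = i \sqrt{12723} + \left(1741 + 23418\right) = i \sqrt{12723} + 25159 = 25159 + i \sqrt{12723}$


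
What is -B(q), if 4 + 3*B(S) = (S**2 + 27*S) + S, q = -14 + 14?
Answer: 4/3 ≈ 1.3333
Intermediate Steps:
q = 0
B(S) = -4/3 + S**2/3 + 28*S/3 (B(S) = -4/3 + ((S**2 + 27*S) + S)/3 = -4/3 + (S**2 + 28*S)/3 = -4/3 + (S**2/3 + 28*S/3) = -4/3 + S**2/3 + 28*S/3)
-B(q) = -(-4/3 + (1/3)*0**2 + (28/3)*0) = -(-4/3 + (1/3)*0 + 0) = -(-4/3 + 0 + 0) = -1*(-4/3) = 4/3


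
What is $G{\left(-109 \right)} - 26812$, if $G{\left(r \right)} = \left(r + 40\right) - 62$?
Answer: $-26943$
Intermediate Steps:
$G{\left(r \right)} = -22 + r$ ($G{\left(r \right)} = \left(40 + r\right) - 62 = -22 + r$)
$G{\left(-109 \right)} - 26812 = \left(-22 - 109\right) - 26812 = -131 - 26812 = -26943$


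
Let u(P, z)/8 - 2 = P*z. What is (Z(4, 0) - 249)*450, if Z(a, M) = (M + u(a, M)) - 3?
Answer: -106200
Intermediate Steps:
u(P, z) = 16 + 8*P*z (u(P, z) = 16 + 8*(P*z) = 16 + 8*P*z)
Z(a, M) = 13 + M + 8*M*a (Z(a, M) = (M + (16 + 8*a*M)) - 3 = (M + (16 + 8*M*a)) - 3 = (16 + M + 8*M*a) - 3 = 13 + M + 8*M*a)
(Z(4, 0) - 249)*450 = ((13 + 0 + 8*0*4) - 249)*450 = ((13 + 0 + 0) - 249)*450 = (13 - 249)*450 = -236*450 = -106200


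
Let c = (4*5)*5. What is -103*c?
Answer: -10300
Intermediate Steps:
c = 100 (c = 20*5 = 100)
-103*c = -103*100 = -10300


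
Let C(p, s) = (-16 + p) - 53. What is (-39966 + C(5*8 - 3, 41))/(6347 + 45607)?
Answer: -2857/3711 ≈ -0.76987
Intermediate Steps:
C(p, s) = -69 + p
(-39966 + C(5*8 - 3, 41))/(6347 + 45607) = (-39966 + (-69 + (5*8 - 3)))/(6347 + 45607) = (-39966 + (-69 + (40 - 3)))/51954 = (-39966 + (-69 + 37))*(1/51954) = (-39966 - 32)*(1/51954) = -39998*1/51954 = -2857/3711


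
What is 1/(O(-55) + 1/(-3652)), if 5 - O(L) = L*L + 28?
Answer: -3652/11131297 ≈ -0.00032808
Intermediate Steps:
O(L) = -23 - L² (O(L) = 5 - (L*L + 28) = 5 - (L² + 28) = 5 - (28 + L²) = 5 + (-28 - L²) = -23 - L²)
1/(O(-55) + 1/(-3652)) = 1/((-23 - 1*(-55)²) + 1/(-3652)) = 1/((-23 - 1*3025) - 1/3652) = 1/((-23 - 3025) - 1/3652) = 1/(-3048 - 1/3652) = 1/(-11131297/3652) = -3652/11131297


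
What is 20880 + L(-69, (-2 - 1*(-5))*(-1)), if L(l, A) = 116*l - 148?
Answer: 12728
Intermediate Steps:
L(l, A) = -148 + 116*l
20880 + L(-69, (-2 - 1*(-5))*(-1)) = 20880 + (-148 + 116*(-69)) = 20880 + (-148 - 8004) = 20880 - 8152 = 12728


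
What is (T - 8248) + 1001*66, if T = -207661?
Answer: -149843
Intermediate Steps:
(T - 8248) + 1001*66 = (-207661 - 8248) + 1001*66 = -215909 + 66066 = -149843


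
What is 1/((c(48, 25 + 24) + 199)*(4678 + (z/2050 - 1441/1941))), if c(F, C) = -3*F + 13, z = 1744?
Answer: 1989525/632890516436 ≈ 3.1436e-6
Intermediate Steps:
c(F, C) = 13 - 3*F
1/((c(48, 25 + 24) + 199)*(4678 + (z/2050 - 1441/1941))) = 1/(((13 - 3*48) + 199)*(4678 + (1744/2050 - 1441/1941))) = 1/(((13 - 144) + 199)*(4678 + (1744*(1/2050) - 1441*1/1941))) = 1/((-131 + 199)*(4678 + (872/1025 - 1441/1941))) = 1/(68*(4678 + 215527/1989525)) = 1/(68*(9307213477/1989525)) = 1/(632890516436/1989525) = 1989525/632890516436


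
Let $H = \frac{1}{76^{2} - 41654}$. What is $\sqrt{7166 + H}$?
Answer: $\frac{\sqrt{9224296478866}}{35878} \approx 84.652$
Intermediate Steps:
$H = - \frac{1}{35878}$ ($H = \frac{1}{5776 - 41654} = \frac{1}{-35878} = - \frac{1}{35878} \approx -2.7872 \cdot 10^{-5}$)
$\sqrt{7166 + H} = \sqrt{7166 - \frac{1}{35878}} = \sqrt{\frac{257101747}{35878}} = \frac{\sqrt{9224296478866}}{35878}$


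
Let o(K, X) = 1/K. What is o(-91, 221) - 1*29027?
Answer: -2641458/91 ≈ -29027.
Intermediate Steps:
o(-91, 221) - 1*29027 = 1/(-91) - 1*29027 = -1/91 - 29027 = -2641458/91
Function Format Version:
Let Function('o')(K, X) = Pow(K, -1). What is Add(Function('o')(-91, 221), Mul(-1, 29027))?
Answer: Rational(-2641458, 91) ≈ -29027.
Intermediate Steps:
Add(Function('o')(-91, 221), Mul(-1, 29027)) = Add(Pow(-91, -1), Mul(-1, 29027)) = Add(Rational(-1, 91), -29027) = Rational(-2641458, 91)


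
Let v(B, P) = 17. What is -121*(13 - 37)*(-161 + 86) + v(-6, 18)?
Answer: -217783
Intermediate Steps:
-121*(13 - 37)*(-161 + 86) + v(-6, 18) = -121*(13 - 37)*(-161 + 86) + 17 = -(-2904)*(-75) + 17 = -121*1800 + 17 = -217800 + 17 = -217783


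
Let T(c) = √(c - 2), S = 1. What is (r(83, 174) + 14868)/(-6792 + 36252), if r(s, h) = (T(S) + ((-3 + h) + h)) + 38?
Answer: 15251/29460 + I/29460 ≈ 0.51768 + 3.3944e-5*I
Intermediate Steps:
T(c) = √(-2 + c)
r(s, h) = 35 + I + 2*h (r(s, h) = (√(-2 + 1) + ((-3 + h) + h)) + 38 = (√(-1) + (-3 + 2*h)) + 38 = (I + (-3 + 2*h)) + 38 = (-3 + I + 2*h) + 38 = 35 + I + 2*h)
(r(83, 174) + 14868)/(-6792 + 36252) = ((35 + I + 2*174) + 14868)/(-6792 + 36252) = ((35 + I + 348) + 14868)/29460 = ((383 + I) + 14868)*(1/29460) = (15251 + I)*(1/29460) = 15251/29460 + I/29460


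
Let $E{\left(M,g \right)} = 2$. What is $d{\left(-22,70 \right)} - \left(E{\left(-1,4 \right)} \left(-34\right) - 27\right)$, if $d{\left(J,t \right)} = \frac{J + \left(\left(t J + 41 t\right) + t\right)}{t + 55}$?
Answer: $\frac{13253}{125} \approx 106.02$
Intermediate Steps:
$d{\left(J,t \right)} = \frac{J + 42 t + J t}{55 + t}$ ($d{\left(J,t \right)} = \frac{J + \left(\left(J t + 41 t\right) + t\right)}{55 + t} = \frac{J + \left(\left(41 t + J t\right) + t\right)}{55 + t} = \frac{J + \left(42 t + J t\right)}{55 + t} = \frac{J + 42 t + J t}{55 + t}$)
$d{\left(-22,70 \right)} - \left(E{\left(-1,4 \right)} \left(-34\right) - 27\right) = \frac{-22 + 42 \cdot 70 - 1540}{55 + 70} - \left(2 \left(-34\right) - 27\right) = \frac{-22 + 2940 - 1540}{125} - \left(-68 - 27\right) = \frac{1}{125} \cdot 1378 - -95 = \frac{1378}{125} + 95 = \frac{13253}{125}$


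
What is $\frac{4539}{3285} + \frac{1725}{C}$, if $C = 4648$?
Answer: $\frac{8921299}{5089560} \approx 1.7529$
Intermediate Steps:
$\frac{4539}{3285} + \frac{1725}{C} = \frac{4539}{3285} + \frac{1725}{4648} = 4539 \cdot \frac{1}{3285} + 1725 \cdot \frac{1}{4648} = \frac{1513}{1095} + \frac{1725}{4648} = \frac{8921299}{5089560}$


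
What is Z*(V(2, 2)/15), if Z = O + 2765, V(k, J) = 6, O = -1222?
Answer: 3086/5 ≈ 617.20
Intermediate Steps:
Z = 1543 (Z = -1222 + 2765 = 1543)
Z*(V(2, 2)/15) = 1543*(6/15) = 1543*(6*(1/15)) = 1543*(⅖) = 3086/5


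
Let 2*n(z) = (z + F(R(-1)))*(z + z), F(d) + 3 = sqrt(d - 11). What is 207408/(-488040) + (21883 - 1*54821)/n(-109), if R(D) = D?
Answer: -504909474/161805595 - 383*I*sqrt(3)/7957 ≈ -3.1205 - 0.08337*I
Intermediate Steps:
F(d) = -3 + sqrt(-11 + d) (F(d) = -3 + sqrt(d - 11) = -3 + sqrt(-11 + d))
n(z) = z*(-3 + z + 2*I*sqrt(3)) (n(z) = ((z + (-3 + sqrt(-11 - 1)))*(z + z))/2 = ((z + (-3 + sqrt(-12)))*(2*z))/2 = ((z + (-3 + 2*I*sqrt(3)))*(2*z))/2 = ((-3 + z + 2*I*sqrt(3))*(2*z))/2 = (2*z*(-3 + z + 2*I*sqrt(3)))/2 = z*(-3 + z + 2*I*sqrt(3)))
207408/(-488040) + (21883 - 1*54821)/n(-109) = 207408/(-488040) + (21883 - 1*54821)/((-109*(-3 - 109 + 2*I*sqrt(3)))) = 207408*(-1/488040) + (21883 - 54821)/((-109*(-112 + 2*I*sqrt(3)))) = -8642/20335 - 32938/(12208 - 218*I*sqrt(3))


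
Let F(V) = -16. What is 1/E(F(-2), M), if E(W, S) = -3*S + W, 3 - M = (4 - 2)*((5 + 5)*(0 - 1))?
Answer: -1/85 ≈ -0.011765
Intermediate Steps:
M = 23 (M = 3 - (4 - 2)*(5 + 5)*(0 - 1) = 3 - 2*10*(-1) = 3 - 2*(-10) = 3 - 1*(-20) = 3 + 20 = 23)
E(W, S) = W - 3*S
1/E(F(-2), M) = 1/(-16 - 3*23) = 1/(-16 - 69) = 1/(-85) = -1/85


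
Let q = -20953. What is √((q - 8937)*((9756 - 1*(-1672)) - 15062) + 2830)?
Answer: √108623090 ≈ 10422.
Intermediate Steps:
√((q - 8937)*((9756 - 1*(-1672)) - 15062) + 2830) = √((-20953 - 8937)*((9756 - 1*(-1672)) - 15062) + 2830) = √(-29890*((9756 + 1672) - 15062) + 2830) = √(-29890*(11428 - 15062) + 2830) = √(-29890*(-3634) + 2830) = √(108620260 + 2830) = √108623090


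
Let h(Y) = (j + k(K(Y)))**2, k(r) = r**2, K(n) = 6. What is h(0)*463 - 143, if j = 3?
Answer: 704080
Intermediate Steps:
h(Y) = 1521 (h(Y) = (3 + 6**2)**2 = (3 + 36)**2 = 39**2 = 1521)
h(0)*463 - 143 = 1521*463 - 143 = 704223 - 143 = 704080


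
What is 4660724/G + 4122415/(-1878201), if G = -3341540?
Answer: -5632247774156/1569020942385 ≈ -3.5897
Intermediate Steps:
4660724/G + 4122415/(-1878201) = 4660724/(-3341540) + 4122415/(-1878201) = 4660724*(-1/3341540) + 4122415*(-1/1878201) = -1165181/835385 - 4122415/1878201 = -5632247774156/1569020942385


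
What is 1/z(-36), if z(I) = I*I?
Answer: 1/1296 ≈ 0.00077160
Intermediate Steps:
z(I) = I**2
1/z(-36) = 1/((-36)**2) = 1/1296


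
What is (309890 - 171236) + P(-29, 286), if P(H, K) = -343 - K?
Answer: 138025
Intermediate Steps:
(309890 - 171236) + P(-29, 286) = (309890 - 171236) + (-343 - 1*286) = 138654 + (-343 - 286) = 138654 - 629 = 138025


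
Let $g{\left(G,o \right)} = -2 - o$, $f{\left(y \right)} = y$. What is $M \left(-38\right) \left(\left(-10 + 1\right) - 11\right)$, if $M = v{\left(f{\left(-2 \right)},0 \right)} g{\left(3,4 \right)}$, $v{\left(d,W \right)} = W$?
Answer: $0$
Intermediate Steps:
$M = 0$ ($M = 0 \left(-2 - 4\right) = 0 \left(-6\right) = 0$)
$M \left(-38\right) \left(\left(-10 + 1\right) - 11\right) = 0 \left(-38\right) \left(\left(-10 + 1\right) - 11\right) = 0 \left(-9 - 11\right) = 0 \left(-20\right) = 0$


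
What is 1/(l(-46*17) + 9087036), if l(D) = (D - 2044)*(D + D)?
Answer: 1/13506900 ≈ 7.4036e-8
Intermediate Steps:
l(D) = 2*D*(-2044 + D) (l(D) = (-2044 + D)*(2*D) = 2*D*(-2044 + D))
1/(l(-46*17) + 9087036) = 1/(2*(-46*17)*(-2044 - 46*17) + 9087036) = 1/(2*(-782)*(-2044 - 782) + 9087036) = 1/(2*(-782)*(-2826) + 9087036) = 1/(4419864 + 9087036) = 1/13506900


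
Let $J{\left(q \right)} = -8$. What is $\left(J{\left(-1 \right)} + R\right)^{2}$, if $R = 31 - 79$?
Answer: $3136$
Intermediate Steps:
$R = -48$ ($R = 31 - 79 = -48$)
$\left(J{\left(-1 \right)} + R\right)^{2} = \left(-8 - 48\right)^{2} = \left(-56\right)^{2} = 3136$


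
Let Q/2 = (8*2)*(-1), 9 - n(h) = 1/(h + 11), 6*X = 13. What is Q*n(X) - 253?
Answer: -42547/79 ≈ -538.57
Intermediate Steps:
X = 13/6 (X = (1/6)*13 = 13/6 ≈ 2.1667)
n(h) = 9 - 1/(11 + h) (n(h) = 9 - 1/(h + 11) = 9 - 1/(11 + h))
Q = -32 (Q = 2*((8*2)*(-1)) = 2*(16*(-1)) = 2*(-16) = -32)
Q*n(X) - 253 = -32*(98 + 9*(13/6))/(11 + 13/6) - 253 = -32*(98 + 39/2)/79/6 - 253 = -192*235/(79*2) - 253 = -32*705/79 - 253 = -22560/79 - 253 = -42547/79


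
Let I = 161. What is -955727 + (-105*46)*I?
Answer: -1733357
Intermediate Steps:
-955727 + (-105*46)*I = -955727 - 105*46*161 = -955727 - 4830*161 = -955727 - 777630 = -1733357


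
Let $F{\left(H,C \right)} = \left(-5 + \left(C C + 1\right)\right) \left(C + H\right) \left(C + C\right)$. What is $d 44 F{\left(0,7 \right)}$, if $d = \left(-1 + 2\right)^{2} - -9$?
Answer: $1940400$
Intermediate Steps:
$d = 10$ ($d = 1^{2} + 9 = 1 + 9 = 10$)
$F{\left(H,C \right)} = 2 C \left(-4 + C^{2}\right) \left(C + H\right)$ ($F{\left(H,C \right)} = \left(-5 + \left(C^{2} + 1\right)\right) \left(C + H\right) 2 C = \left(-5 + \left(1 + C^{2}\right)\right) \left(C + H\right) 2 C = \left(-4 + C^{2}\right) \left(C + H\right) 2 C = 2 C \left(-4 + C^{2}\right) \left(C + H\right)$)
$d 44 F{\left(0,7 \right)} = 10 \cdot 44 \cdot 2 \cdot 7 \left(7^{3} - 28 - 0 + 0 \cdot 7^{2}\right) = 440 \cdot 2 \cdot 7 \left(343 - 28 + 0 + 0 \cdot 49\right) = 440 \cdot 2 \cdot 7 \left(343 - 28 + 0 + 0\right) = 440 \cdot 2 \cdot 7 \cdot 315 = 440 \cdot 4410 = 1940400$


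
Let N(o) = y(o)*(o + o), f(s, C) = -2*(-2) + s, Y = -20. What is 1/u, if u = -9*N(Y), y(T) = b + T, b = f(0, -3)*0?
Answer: -1/7200 ≈ -0.00013889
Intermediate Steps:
f(s, C) = 4 + s
b = 0 (b = (4 + 0)*0 = 4*0 = 0)
y(T) = T (y(T) = 0 + T = T)
N(o) = 2*o² (N(o) = o*(o + o) = o*(2*o) = 2*o²)
u = -7200 (u = -18*(-20)² = -18*400 = -9*800 = -7200)
1/u = 1/(-7200) = -1/7200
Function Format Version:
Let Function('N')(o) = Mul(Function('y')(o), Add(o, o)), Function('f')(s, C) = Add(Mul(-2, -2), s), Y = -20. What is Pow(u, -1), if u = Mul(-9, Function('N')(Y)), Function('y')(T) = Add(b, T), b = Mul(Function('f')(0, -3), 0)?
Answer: Rational(-1, 7200) ≈ -0.00013889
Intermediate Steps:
Function('f')(s, C) = Add(4, s)
b = 0 (b = Mul(Add(4, 0), 0) = Mul(4, 0) = 0)
Function('y')(T) = T (Function('y')(T) = Add(0, T) = T)
Function('N')(o) = Mul(2, Pow(o, 2)) (Function('N')(o) = Mul(o, Add(o, o)) = Mul(o, Mul(2, o)) = Mul(2, Pow(o, 2)))
u = -7200 (u = Mul(-9, Mul(2, Pow(-20, 2))) = Mul(-9, Mul(2, 400)) = Mul(-9, 800) = -7200)
Pow(u, -1) = Pow(-7200, -1) = Rational(-1, 7200)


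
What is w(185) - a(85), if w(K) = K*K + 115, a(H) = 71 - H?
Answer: 34354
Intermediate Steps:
w(K) = 115 + K² (w(K) = K² + 115 = 115 + K²)
w(185) - a(85) = (115 + 185²) - (71 - 1*85) = (115 + 34225) - (71 - 85) = 34340 - 1*(-14) = 34340 + 14 = 34354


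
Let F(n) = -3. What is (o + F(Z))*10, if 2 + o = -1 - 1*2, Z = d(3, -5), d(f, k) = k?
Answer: -80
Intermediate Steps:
Z = -5
o = -5 (o = -2 + (-1 - 1*2) = -2 + (-1 - 2) = -2 - 3 = -5)
(o + F(Z))*10 = (-5 - 3)*10 = -8*10 = -80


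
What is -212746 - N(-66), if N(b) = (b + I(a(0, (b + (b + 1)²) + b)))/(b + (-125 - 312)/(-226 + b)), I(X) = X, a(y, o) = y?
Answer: -4007090182/18835 ≈ -2.1275e+5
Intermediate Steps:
N(b) = b/(b - 437/(-226 + b)) (N(b) = (b + 0)/(b + (-125 - 312)/(-226 + b)) = b/(b - 437/(-226 + b)))
-212746 - N(-66) = -212746 - (-66)*(226 - 1*(-66))/(437 - 1*(-66)² + 226*(-66)) = -212746 - (-66)*(226 + 66)/(437 - 1*4356 - 14916) = -212746 - (-66)*292/(437 - 4356 - 14916) = -212746 - (-66)*292/(-18835) = -212746 - (-66)*(-1)*292/18835 = -212746 - 1*19272/18835 = -212746 - 19272/18835 = -4007090182/18835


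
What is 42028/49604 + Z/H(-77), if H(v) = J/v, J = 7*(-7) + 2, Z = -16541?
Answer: -15794126628/582847 ≈ -27098.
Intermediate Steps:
J = -47 (J = -49 + 2 = -47)
H(v) = -47/v
42028/49604 + Z/H(-77) = 42028/49604 - 16541/((-47/(-77))) = 42028*(1/49604) - 16541/((-47*(-1/77))) = 10507/12401 - 16541/47/77 = 10507/12401 - 16541*77/47 = 10507/12401 - 1273657/47 = -15794126628/582847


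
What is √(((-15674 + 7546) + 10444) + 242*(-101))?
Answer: I*√22126 ≈ 148.75*I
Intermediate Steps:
√(((-15674 + 7546) + 10444) + 242*(-101)) = √((-8128 + 10444) - 24442) = √(2316 - 24442) = √(-22126) = I*√22126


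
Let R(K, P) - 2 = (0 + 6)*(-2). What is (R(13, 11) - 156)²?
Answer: 27556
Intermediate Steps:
R(K, P) = -10 (R(K, P) = 2 + (0 + 6)*(-2) = 2 + 6*(-2) = 2 - 12 = -10)
(R(13, 11) - 156)² = (-10 - 156)² = (-166)² = 27556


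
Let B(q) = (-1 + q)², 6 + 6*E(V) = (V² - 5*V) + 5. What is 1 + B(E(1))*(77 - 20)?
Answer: 2311/12 ≈ 192.58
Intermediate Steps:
E(V) = -⅙ - 5*V/6 + V²/6 (E(V) = -1 + ((V² - 5*V) + 5)/6 = -1 + (5 + V² - 5*V)/6 = -1 + (⅚ - 5*V/6 + V²/6) = -⅙ - 5*V/6 + V²/6)
1 + B(E(1))*(77 - 20) = 1 + (-1 + (-⅙ - ⅚*1 + (⅙)*1²))²*(77 - 20) = 1 + (-1 + (-⅙ - ⅚ + (⅙)*1))²*57 = 1 + (-1 + (-⅙ - ⅚ + ⅙))²*57 = 1 + (-1 - ⅚)²*57 = 1 + (-11/6)²*57 = 1 + (121/36)*57 = 1 + 2299/12 = 2311/12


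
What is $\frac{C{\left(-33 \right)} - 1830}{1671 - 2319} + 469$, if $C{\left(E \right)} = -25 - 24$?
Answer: $\frac{305791}{648} \approx 471.9$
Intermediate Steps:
$C{\left(E \right)} = -49$
$\frac{C{\left(-33 \right)} - 1830}{1671 - 2319} + 469 = \frac{-49 - 1830}{1671 - 2319} + 469 = - \frac{1879}{-648} + 469 = \left(-1879\right) \left(- \frac{1}{648}\right) + 469 = \frac{1879}{648} + 469 = \frac{305791}{648}$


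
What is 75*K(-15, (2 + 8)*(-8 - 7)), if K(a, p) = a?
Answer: -1125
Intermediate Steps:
75*K(-15, (2 + 8)*(-8 - 7)) = 75*(-15) = -1125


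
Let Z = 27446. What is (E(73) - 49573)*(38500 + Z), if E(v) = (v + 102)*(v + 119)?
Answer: -1053355458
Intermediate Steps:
E(v) = (102 + v)*(119 + v)
(E(73) - 49573)*(38500 + Z) = ((12138 + 73² + 221*73) - 49573)*(38500 + 27446) = ((12138 + 5329 + 16133) - 49573)*65946 = (33600 - 49573)*65946 = -15973*65946 = -1053355458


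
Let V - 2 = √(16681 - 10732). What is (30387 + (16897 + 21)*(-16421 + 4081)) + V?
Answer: -208737731 + 3*√661 ≈ -2.0874e+8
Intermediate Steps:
V = 2 + 3*√661 (V = 2 + √(16681 - 10732) = 2 + √5949 = 2 + 3*√661 ≈ 79.130)
(30387 + (16897 + 21)*(-16421 + 4081)) + V = (30387 + (16897 + 21)*(-16421 + 4081)) + (2 + 3*√661) = (30387 + 16918*(-12340)) + (2 + 3*√661) = (30387 - 208768120) + (2 + 3*√661) = -208737733 + (2 + 3*√661) = -208737731 + 3*√661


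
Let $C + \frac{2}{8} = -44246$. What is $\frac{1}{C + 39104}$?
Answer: $- \frac{4}{20569} \approx -0.00019447$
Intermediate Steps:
$C = - \frac{176985}{4}$ ($C = - \frac{1}{4} - 44246 = - \frac{176985}{4} \approx -44246.0$)
$\frac{1}{C + 39104} = \frac{1}{- \frac{176985}{4} + 39104} = \frac{1}{- \frac{20569}{4}} = - \frac{4}{20569}$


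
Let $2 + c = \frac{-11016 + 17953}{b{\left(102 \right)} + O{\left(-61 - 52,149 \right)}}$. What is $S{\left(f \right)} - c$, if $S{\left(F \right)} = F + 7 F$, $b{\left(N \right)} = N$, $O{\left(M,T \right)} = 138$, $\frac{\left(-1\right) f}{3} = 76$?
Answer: $- \frac{444217}{240} \approx -1850.9$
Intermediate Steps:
$f = -228$ ($f = \left(-3\right) 76 = -228$)
$S{\left(F \right)} = 8 F$
$c = \frac{6457}{240}$ ($c = -2 + \frac{-11016 + 17953}{102 + 138} = -2 + \frac{6937}{240} = \frac{6457}{240} \approx 26.904$)
$S{\left(f \right)} - c = 8 \left(-228\right) - \frac{6457}{240} = -1824 - \frac{6457}{240} = - \frac{444217}{240}$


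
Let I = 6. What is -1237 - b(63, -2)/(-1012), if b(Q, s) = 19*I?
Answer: -625865/506 ≈ -1236.9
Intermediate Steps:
b(Q, s) = 114 (b(Q, s) = 19*6 = 114)
-1237 - b(63, -2)/(-1012) = -1237 - 114/(-1012) = -1237 - 114*(-1)/1012 = -1237 - 1*(-57/506) = -1237 + 57/506 = -625865/506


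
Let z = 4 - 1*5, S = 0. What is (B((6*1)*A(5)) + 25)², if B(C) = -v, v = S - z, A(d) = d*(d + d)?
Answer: 576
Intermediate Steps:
z = -1 (z = 4 - 5 = -1)
A(d) = 2*d² (A(d) = d*(2*d) = 2*d²)
v = 1 (v = 0 - 1*(-1) = 0 + 1 = 1)
B(C) = -1 (B(C) = -1*1 = -1)
(B((6*1)*A(5)) + 25)² = (-1 + 25)² = 24² = 576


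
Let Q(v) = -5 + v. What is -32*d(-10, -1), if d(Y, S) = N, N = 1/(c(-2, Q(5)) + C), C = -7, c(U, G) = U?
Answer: 32/9 ≈ 3.5556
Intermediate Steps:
N = -⅑ (N = 1/(-2 - 7) = 1/(-9) = -⅑ ≈ -0.11111)
d(Y, S) = -⅑
-32*d(-10, -1) = -32*(-⅑) = 32/9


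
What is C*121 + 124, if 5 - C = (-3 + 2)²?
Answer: 608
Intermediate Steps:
C = 4 (C = 5 - (-3 + 2)² = 5 - 1*(-1)² = 5 - 1*1 = 5 - 1 = 4)
C*121 + 124 = 4*121 + 124 = 484 + 124 = 608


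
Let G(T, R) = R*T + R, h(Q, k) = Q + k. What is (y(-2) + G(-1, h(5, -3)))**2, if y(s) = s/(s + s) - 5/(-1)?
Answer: 121/4 ≈ 30.250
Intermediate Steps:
y(s) = 11/2 (y(s) = s/((2*s)) - 5*(-1) = s*(1/(2*s)) + 5 = 1/2 + 5 = 11/2)
G(T, R) = R + R*T
(y(-2) + G(-1, h(5, -3)))**2 = (11/2 + (5 - 3)*(1 - 1))**2 = (11/2 + 2*0)**2 = (11/2 + 0)**2 = (11/2)**2 = 121/4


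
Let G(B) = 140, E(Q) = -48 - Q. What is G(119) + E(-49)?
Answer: 141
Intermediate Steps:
G(119) + E(-49) = 140 + (-48 - 1*(-49)) = 140 + (-48 + 49) = 140 + 1 = 141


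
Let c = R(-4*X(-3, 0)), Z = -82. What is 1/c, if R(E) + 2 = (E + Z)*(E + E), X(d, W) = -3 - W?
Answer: -1/1682 ≈ -0.00059453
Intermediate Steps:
R(E) = -2 + 2*E*(-82 + E) (R(E) = -2 + (E - 82)*(E + E) = -2 + (-82 + E)*(2*E) = -2 + 2*E*(-82 + E))
c = -1682 (c = -2 - (-656)*(-3 - 1*0) + 2*(-4*(-3 - 1*0))² = -2 - (-656)*(-3 + 0) + 2*(-4*(-3 + 0))² = -2 - (-656)*(-3) + 2*(-4*(-3))² = -2 - 164*12 + 2*12² = -2 - 1968 + 2*144 = -2 - 1968 + 288 = -1682)
1/c = 1/(-1682) = -1/1682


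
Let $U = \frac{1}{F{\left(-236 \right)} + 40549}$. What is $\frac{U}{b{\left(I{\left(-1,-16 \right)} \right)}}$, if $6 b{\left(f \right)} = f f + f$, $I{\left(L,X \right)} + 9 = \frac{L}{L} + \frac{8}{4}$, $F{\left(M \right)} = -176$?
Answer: $\frac{1}{201865} \approx 4.9538 \cdot 10^{-6}$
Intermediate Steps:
$I{\left(L,X \right)} = -6$ ($I{\left(L,X \right)} = -9 + \left(\frac{L}{L} + \frac{8}{4}\right) = -9 + \left(1 + 8 \cdot \frac{1}{4}\right) = -9 + \left(1 + 2\right) = -9 + 3 = -6$)
$b{\left(f \right)} = \frac{f}{6} + \frac{f^{2}}{6}$ ($b{\left(f \right)} = \frac{f f + f}{6} = \frac{f^{2} + f}{6} = \frac{f + f^{2}}{6} = \frac{f}{6} + \frac{f^{2}}{6}$)
$U = \frac{1}{40373}$ ($U = \frac{1}{-176 + 40549} = \frac{1}{40373} \approx 2.4769 \cdot 10^{-5}$)
$\frac{U}{b{\left(I{\left(-1,-16 \right)} \right)}} = \frac{1}{40373 \cdot \frac{1}{6} \left(-6\right) \left(1 - 6\right)} = \frac{1}{40373 \cdot \frac{1}{6} \left(-6\right) \left(-5\right)} = \frac{1}{40373 \cdot 5} = \frac{1}{40373} \cdot \frac{1}{5} = \frac{1}{201865}$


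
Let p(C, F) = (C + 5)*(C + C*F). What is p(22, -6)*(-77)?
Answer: 228690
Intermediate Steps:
p(C, F) = (5 + C)*(C + C*F)
p(22, -6)*(-77) = (22*(5 + 22 + 5*(-6) + 22*(-6)))*(-77) = (22*(5 + 22 - 30 - 132))*(-77) = (22*(-135))*(-77) = -2970*(-77) = 228690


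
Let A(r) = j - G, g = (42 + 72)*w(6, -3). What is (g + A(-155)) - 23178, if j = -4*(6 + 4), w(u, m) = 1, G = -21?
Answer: -23083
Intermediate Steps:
j = -40 (j = -4*10 = -40)
g = 114 (g = (42 + 72)*1 = 114*1 = 114)
A(r) = -19 (A(r) = -40 - 1*(-21) = -40 + 21 = -19)
(g + A(-155)) - 23178 = (114 - 19) - 23178 = 95 - 23178 = -23083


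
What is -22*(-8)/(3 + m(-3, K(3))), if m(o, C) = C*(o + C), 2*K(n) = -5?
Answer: 704/67 ≈ 10.507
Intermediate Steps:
K(n) = -5/2 (K(n) = (½)*(-5) = -5/2)
m(o, C) = C*(C + o)
-22*(-8)/(3 + m(-3, K(3))) = -22*(-8)/(3 - 5*(-5/2 - 3)/2) = -22*(-8)/(3 - 5/2*(-11/2)) = -22*(-8)/(3 + 55/4) = -22*(-8)/67/4 = -88*(-8)/67 = -22*(-32/67) = 704/67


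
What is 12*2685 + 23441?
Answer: 55661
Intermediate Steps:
12*2685 + 23441 = 32220 + 23441 = 55661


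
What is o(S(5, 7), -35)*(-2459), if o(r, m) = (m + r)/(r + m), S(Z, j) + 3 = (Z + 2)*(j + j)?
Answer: -2459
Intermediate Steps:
S(Z, j) = -3 + 2*j*(2 + Z) (S(Z, j) = -3 + (Z + 2)*(j + j) = -3 + (2 + Z)*(2*j) = -3 + 2*j*(2 + Z))
o(r, m) = 1 (o(r, m) = (m + r)/(m + r) = 1)
o(S(5, 7), -35)*(-2459) = 1*(-2459) = -2459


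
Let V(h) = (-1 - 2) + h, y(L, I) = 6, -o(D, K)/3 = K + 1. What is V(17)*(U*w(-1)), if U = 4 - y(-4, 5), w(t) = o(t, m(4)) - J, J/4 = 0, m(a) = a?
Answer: 420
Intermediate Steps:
o(D, K) = -3 - 3*K (o(D, K) = -3*(K + 1) = -3*(1 + K) = -3 - 3*K)
J = 0 (J = 4*0 = 0)
w(t) = -15 (w(t) = (-3 - 3*4) - 1*0 = (-3 - 12) + 0 = -15 + 0 = -15)
U = -2 (U = 4 - 1*6 = 4 - 6 = -2)
V(h) = -3 + h
V(17)*(U*w(-1)) = (-3 + 17)*(-2*(-15)) = 14*30 = 420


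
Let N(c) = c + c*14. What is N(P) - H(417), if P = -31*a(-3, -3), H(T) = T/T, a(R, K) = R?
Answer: 1394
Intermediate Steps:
H(T) = 1
P = 93 (P = -31*(-3) = 93)
N(c) = 15*c (N(c) = c + 14*c = 15*c)
N(P) - H(417) = 15*93 - 1*1 = 1395 - 1 = 1394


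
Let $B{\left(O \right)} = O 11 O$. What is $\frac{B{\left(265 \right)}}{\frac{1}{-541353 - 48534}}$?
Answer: $-455672960325$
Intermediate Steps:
$B{\left(O \right)} = 11 O^{2}$ ($B{\left(O \right)} = 11 O O = 11 O^{2}$)
$\frac{B{\left(265 \right)}}{\frac{1}{-541353 - 48534}} = \frac{11 \cdot 265^{2}}{\frac{1}{-541353 - 48534}} = \frac{11 \cdot 70225}{\frac{1}{-589887}} = \frac{772475}{- \frac{1}{589887}} = 772475 \left(-589887\right) = -455672960325$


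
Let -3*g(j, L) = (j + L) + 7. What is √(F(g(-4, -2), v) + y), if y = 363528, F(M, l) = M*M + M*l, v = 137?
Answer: √3271342/3 ≈ 602.90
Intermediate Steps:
g(j, L) = -7/3 - L/3 - j/3 (g(j, L) = -((j + L) + 7)/3 = -((L + j) + 7)/3 = -(7 + L + j)/3 = -7/3 - L/3 - j/3)
F(M, l) = M² + M*l
√(F(g(-4, -2), v) + y) = √((-7/3 - ⅓*(-2) - ⅓*(-4))*((-7/3 - ⅓*(-2) - ⅓*(-4)) + 137) + 363528) = √((-7/3 + ⅔ + 4/3)*((-7/3 + ⅔ + 4/3) + 137) + 363528) = √(-(-⅓ + 137)/3 + 363528) = √(-⅓*410/3 + 363528) = √(-410/9 + 363528) = √(3271342/9) = √3271342/3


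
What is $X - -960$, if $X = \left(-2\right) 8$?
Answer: $944$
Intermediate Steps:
$X = -16$
$X - -960 = -16 - -960 = -16 + 960 = 944$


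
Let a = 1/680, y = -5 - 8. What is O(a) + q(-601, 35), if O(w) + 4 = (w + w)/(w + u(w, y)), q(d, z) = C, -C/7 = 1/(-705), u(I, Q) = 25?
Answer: -15940801/3995235 ≈ -3.9900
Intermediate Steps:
y = -13
C = 7/705 (C = -7/(-705) = -7*(-1/705) = 7/705 ≈ 0.0099291)
a = 1/680 ≈ 0.0014706
q(d, z) = 7/705
O(w) = -4 + 2*w/(25 + w) (O(w) = -4 + (w + w)/(w + 25) = -4 + (2*w)/(25 + w) = -4 + 2*w/(25 + w))
O(a) + q(-601, 35) = 2*(-50 - 1*1/680)/(25 + 1/680) + 7/705 = 2*(-50 - 1/680)/(17001/680) + 7/705 = 2*(680/17001)*(-34001/680) + 7/705 = -68002/17001 + 7/705 = -15940801/3995235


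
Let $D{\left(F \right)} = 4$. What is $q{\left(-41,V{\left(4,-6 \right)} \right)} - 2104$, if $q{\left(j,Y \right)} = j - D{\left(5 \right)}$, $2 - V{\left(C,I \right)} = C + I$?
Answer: $-2149$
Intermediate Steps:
$V{\left(C,I \right)} = 2 - C - I$ ($V{\left(C,I \right)} = 2 - \left(C + I\right) = 2 - C - I$)
$q{\left(j,Y \right)} = -4 + j$ ($q{\left(j,Y \right)} = j - 4 = -4 + j$)
$q{\left(-41,V{\left(4,-6 \right)} \right)} - 2104 = \left(-4 - 41\right) - 2104 = -45 - 2104 = -2149$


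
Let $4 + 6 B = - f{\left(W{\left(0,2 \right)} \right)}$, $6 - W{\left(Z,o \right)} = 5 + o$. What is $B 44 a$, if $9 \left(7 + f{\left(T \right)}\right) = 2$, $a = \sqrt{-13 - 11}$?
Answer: $\frac{1100 i \sqrt{6}}{27} \approx 99.794 i$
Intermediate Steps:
$a = 2 i \sqrt{6}$ ($a = \sqrt{-24} = 2 i \sqrt{6} \approx 4.899 i$)
$W{\left(Z,o \right)} = 1 - o$ ($W{\left(Z,o \right)} = 6 - \left(5 + o\right) = 1 - o$)
$f{\left(T \right)} = - \frac{61}{9}$ ($f{\left(T \right)} = -7 + \frac{1}{9} \cdot 2 = -7 + \frac{2}{9} = - \frac{61}{9}$)
$B = \frac{25}{54}$ ($B = - \frac{2}{3} + \frac{\left(-1\right) \left(- \frac{61}{9}\right)}{6} = - \frac{2}{3} + \frac{1}{6} \cdot \frac{61}{9} = - \frac{2}{3} + \frac{61}{54} = \frac{25}{54} \approx 0.46296$)
$B 44 a = \frac{25}{54} \cdot 44 \cdot 2 i \sqrt{6} = \frac{550 \cdot 2 i \sqrt{6}}{27} = \frac{1100 i \sqrt{6}}{27}$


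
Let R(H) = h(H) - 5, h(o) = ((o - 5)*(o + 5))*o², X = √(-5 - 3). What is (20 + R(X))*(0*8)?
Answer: 0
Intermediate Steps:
X = 2*I*√2 (X = √(-8) = 2*I*√2 ≈ 2.8284*I)
h(o) = o²*(-5 + o)*(5 + o) (h(o) = ((-5 + o)*(5 + o))*o² = o²*(-5 + o)*(5 + o))
R(H) = -5 + H²*(-25 + H²) (R(H) = H²*(-25 + H²) - 5 = -5 + H²*(-25 + H²))
(20 + R(X))*(0*8) = (20 + (-5 + (2*I*√2)²*(-25 + (2*I*√2)²)))*(0*8) = (20 + (-5 - 8*(-25 - 8)))*0 = (20 + (-5 - 8*(-33)))*0 = (20 + (-5 + 264))*0 = (20 + 259)*0 = 279*0 = 0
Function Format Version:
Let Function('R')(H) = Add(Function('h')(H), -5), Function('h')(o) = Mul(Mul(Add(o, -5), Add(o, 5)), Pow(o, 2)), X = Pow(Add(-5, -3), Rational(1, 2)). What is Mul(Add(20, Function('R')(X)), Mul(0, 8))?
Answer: 0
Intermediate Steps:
X = Mul(2, I, Pow(2, Rational(1, 2))) (X = Pow(-8, Rational(1, 2)) = Mul(2, I, Pow(2, Rational(1, 2))) ≈ Mul(2.8284, I))
Function('h')(o) = Mul(Pow(o, 2), Add(-5, o), Add(5, o)) (Function('h')(o) = Mul(Mul(Add(-5, o), Add(5, o)), Pow(o, 2)) = Mul(Pow(o, 2), Add(-5, o), Add(5, o)))
Function('R')(H) = Add(-5, Mul(Pow(H, 2), Add(-25, Pow(H, 2)))) (Function('R')(H) = Add(Mul(Pow(H, 2), Add(-25, Pow(H, 2))), -5) = Add(-5, Mul(Pow(H, 2), Add(-25, Pow(H, 2)))))
Mul(Add(20, Function('R')(X)), Mul(0, 8)) = Mul(Add(20, Add(-5, Mul(Pow(Mul(2, I, Pow(2, Rational(1, 2))), 2), Add(-25, Pow(Mul(2, I, Pow(2, Rational(1, 2))), 2))))), Mul(0, 8)) = Mul(Add(20, Add(-5, Mul(-8, Add(-25, -8)))), 0) = Mul(Add(20, Add(-5, Mul(-8, -33))), 0) = Mul(Add(20, Add(-5, 264)), 0) = Mul(Add(20, 259), 0) = Mul(279, 0) = 0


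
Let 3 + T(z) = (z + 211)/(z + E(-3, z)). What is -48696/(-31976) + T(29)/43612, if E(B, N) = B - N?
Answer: 265134493/174317164 ≈ 1.5210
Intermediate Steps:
T(z) = -220/3 - z/3 (T(z) = -3 + (z + 211)/(z + (-3 - z)) = -3 + (211 + z)/(-3) = -3 + (211 + z)*(-1/3) = -3 + (-211/3 - z/3) = -220/3 - z/3)
-48696/(-31976) + T(29)/43612 = -48696/(-31976) + (-220/3 - 1/3*29)/43612 = -48696*(-1/31976) + (-220/3 - 29/3)*(1/43612) = 6087/3997 - 83*1/43612 = 6087/3997 - 83/43612 = 265134493/174317164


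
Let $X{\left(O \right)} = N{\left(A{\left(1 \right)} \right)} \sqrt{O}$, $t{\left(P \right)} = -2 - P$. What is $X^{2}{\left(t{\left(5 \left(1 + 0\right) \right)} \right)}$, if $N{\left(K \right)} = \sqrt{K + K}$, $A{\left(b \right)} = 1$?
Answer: $-14$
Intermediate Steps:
$N{\left(K \right)} = \sqrt{2} \sqrt{K}$ ($N{\left(K \right)} = \sqrt{2 K} = \sqrt{2} \sqrt{K}$)
$X{\left(O \right)} = \sqrt{2} \sqrt{O}$ ($X{\left(O \right)} = \sqrt{2} \sqrt{1} \sqrt{O} = \sqrt{2} \cdot 1 \sqrt{O} = \sqrt{2} \sqrt{O}$)
$X^{2}{\left(t{\left(5 \left(1 + 0\right) \right)} \right)} = \left(\sqrt{2} \sqrt{-2 - 5 \left(1 + 0\right)}\right)^{2} = \left(\sqrt{2} \sqrt{-2 - 5 \cdot 1}\right)^{2} = \left(\sqrt{2} \sqrt{-2 - 5}\right)^{2} = \left(\sqrt{2} \sqrt{-7}\right)^{2} = \left(\sqrt{2} i \sqrt{7}\right)^{2} = \left(i \sqrt{14}\right)^{2} = -14$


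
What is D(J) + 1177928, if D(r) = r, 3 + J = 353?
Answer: 1178278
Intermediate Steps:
J = 350 (J = -3 + 353 = 350)
D(J) + 1177928 = 350 + 1177928 = 1178278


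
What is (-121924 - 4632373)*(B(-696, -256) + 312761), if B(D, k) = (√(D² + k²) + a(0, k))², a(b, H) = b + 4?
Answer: -4101669896513 - 304275008*√8593 ≈ -4.1299e+12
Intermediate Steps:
a(b, H) = 4 + b
B(D, k) = (4 + √(D² + k²))² (B(D, k) = (√(D² + k²) + (4 + 0))² = (√(D² + k²) + 4)² = (4 + √(D² + k²))²)
(-121924 - 4632373)*(B(-696, -256) + 312761) = (-121924 - 4632373)*((4 + √((-696)² + (-256)²))² + 312761) = -4754297*((4 + √(484416 + 65536))² + 312761) = -4754297*((4 + √549952)² + 312761) = -4754297*((4 + 8*√8593)² + 312761) = -4754297*(312761 + (4 + 8*√8593)²) = -1486958684017 - 4754297*(4 + 8*√8593)²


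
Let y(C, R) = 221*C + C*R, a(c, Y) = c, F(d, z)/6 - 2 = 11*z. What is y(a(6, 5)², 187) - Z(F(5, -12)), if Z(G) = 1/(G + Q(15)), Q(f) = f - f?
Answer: 11456641/780 ≈ 14688.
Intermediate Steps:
Q(f) = 0
F(d, z) = 12 + 66*z (F(d, z) = 12 + 6*(11*z) = 12 + 66*z)
Z(G) = 1/G (Z(G) = 1/(G + 0) = 1/G)
y(a(6, 5)², 187) - Z(F(5, -12)) = 6²*(221 + 187) - 1/(12 + 66*(-12)) = 36*408 - 1/(12 - 792) = 14688 - 1/(-780) = 14688 - 1*(-1/780) = 14688 + 1/780 = 11456641/780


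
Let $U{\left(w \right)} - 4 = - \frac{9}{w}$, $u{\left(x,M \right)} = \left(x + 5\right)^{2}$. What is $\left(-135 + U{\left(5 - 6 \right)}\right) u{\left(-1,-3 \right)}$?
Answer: $-1952$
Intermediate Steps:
$u{\left(x,M \right)} = \left(5 + x\right)^{2}$
$U{\left(w \right)} = 4 - \frac{9}{w}$
$\left(-135 + U{\left(5 - 6 \right)}\right) u{\left(-1,-3 \right)} = \left(-135 - \left(-4 + \frac{9}{5 - 6}\right)\right) \left(5 - 1\right)^{2} = \left(-135 - \left(-4 + \frac{9}{-1}\right)\right) 4^{2} = \left(-135 + \left(4 - -9\right)\right) 16 = \left(-135 + \left(4 + 9\right)\right) 16 = \left(-135 + 13\right) 16 = \left(-122\right) 16 = -1952$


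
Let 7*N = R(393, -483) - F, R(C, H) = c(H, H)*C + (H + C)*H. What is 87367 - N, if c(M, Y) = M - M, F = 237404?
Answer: 805503/7 ≈ 1.1507e+5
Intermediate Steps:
c(M, Y) = 0
R(C, H) = H*(C + H) (R(C, H) = 0*C + (H + C)*H = 0 + (C + H)*H = 0 + H*(C + H) = H*(C + H))
N = -193934/7 (N = (-483*(393 - 483) - 1*237404)/7 = (-483*(-90) - 237404)/7 = (43470 - 237404)/7 = (1/7)*(-193934) = -193934/7 ≈ -27705.)
87367 - N = 87367 - 1*(-193934/7) = 87367 + 193934/7 = 805503/7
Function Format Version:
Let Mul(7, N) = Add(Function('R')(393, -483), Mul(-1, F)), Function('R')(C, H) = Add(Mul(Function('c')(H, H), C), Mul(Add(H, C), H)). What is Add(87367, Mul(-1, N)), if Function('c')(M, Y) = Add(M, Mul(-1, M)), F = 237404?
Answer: Rational(805503, 7) ≈ 1.1507e+5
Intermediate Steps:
Function('c')(M, Y) = 0
Function('R')(C, H) = Mul(H, Add(C, H)) (Function('R')(C, H) = Add(Mul(0, C), Mul(Add(H, C), H)) = Add(0, Mul(Add(C, H), H)) = Add(0, Mul(H, Add(C, H))) = Mul(H, Add(C, H)))
N = Rational(-193934, 7) (N = Mul(Rational(1, 7), Add(Mul(-483, Add(393, -483)), Mul(-1, 237404))) = Mul(Rational(1, 7), Add(Mul(-483, -90), -237404)) = Mul(Rational(1, 7), Add(43470, -237404)) = Mul(Rational(1, 7), -193934) = Rational(-193934, 7) ≈ -27705.)
Add(87367, Mul(-1, N)) = Add(87367, Mul(-1, Rational(-193934, 7))) = Add(87367, Rational(193934, 7)) = Rational(805503, 7)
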